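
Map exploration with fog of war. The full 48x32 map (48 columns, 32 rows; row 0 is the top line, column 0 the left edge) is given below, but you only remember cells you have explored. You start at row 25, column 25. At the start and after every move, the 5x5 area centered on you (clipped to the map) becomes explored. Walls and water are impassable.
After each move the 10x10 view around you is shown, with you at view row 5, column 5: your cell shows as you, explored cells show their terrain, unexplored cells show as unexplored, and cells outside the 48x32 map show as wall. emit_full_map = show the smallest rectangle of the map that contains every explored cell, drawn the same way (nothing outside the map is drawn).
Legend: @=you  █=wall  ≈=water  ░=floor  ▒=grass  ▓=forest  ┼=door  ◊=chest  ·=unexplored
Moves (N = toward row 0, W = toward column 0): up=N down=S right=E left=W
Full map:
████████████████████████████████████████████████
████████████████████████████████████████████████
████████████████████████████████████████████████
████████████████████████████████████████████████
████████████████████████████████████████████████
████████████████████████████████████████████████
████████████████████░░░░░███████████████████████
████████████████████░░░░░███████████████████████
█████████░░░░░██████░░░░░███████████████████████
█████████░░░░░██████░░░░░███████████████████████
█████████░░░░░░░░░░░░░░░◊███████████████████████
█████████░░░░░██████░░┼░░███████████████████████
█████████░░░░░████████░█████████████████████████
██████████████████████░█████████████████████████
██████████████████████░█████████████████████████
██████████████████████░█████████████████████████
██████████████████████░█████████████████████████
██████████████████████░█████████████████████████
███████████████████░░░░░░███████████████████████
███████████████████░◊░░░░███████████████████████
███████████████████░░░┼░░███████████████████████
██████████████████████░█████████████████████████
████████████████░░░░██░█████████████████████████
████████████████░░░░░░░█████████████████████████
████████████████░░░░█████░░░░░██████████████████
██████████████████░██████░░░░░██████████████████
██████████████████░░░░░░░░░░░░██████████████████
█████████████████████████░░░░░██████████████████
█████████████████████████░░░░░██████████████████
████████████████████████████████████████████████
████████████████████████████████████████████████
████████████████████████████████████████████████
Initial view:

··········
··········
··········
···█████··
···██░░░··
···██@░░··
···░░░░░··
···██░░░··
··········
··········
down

··········
··········
···█████··
···██░░░··
···██░░░··
···░░@░░··
···██░░░··
···██░░░··
··········
··········

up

··········
··········
··········
···█████··
···██░░░··
···██@░░··
···░░░░░··
···██░░░··
···██░░░··
··········

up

··········
··········
··········
···█████··
···█████··
···██@░░··
···██░░░··
···░░░░░··
···██░░░··
···██░░░··

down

··········
··········
···█████··
···█████··
···██░░░··
···██@░░··
···░░░░░··
···██░░░··
···██░░░··
··········

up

··········
··········
··········
···█████··
···█████··
···██@░░··
···██░░░··
···░░░░░··
···██░░░··
···██░░░··

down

··········
··········
···█████··
···█████··
···██░░░··
···██@░░··
···░░░░░··
···██░░░··
···██░░░··
··········


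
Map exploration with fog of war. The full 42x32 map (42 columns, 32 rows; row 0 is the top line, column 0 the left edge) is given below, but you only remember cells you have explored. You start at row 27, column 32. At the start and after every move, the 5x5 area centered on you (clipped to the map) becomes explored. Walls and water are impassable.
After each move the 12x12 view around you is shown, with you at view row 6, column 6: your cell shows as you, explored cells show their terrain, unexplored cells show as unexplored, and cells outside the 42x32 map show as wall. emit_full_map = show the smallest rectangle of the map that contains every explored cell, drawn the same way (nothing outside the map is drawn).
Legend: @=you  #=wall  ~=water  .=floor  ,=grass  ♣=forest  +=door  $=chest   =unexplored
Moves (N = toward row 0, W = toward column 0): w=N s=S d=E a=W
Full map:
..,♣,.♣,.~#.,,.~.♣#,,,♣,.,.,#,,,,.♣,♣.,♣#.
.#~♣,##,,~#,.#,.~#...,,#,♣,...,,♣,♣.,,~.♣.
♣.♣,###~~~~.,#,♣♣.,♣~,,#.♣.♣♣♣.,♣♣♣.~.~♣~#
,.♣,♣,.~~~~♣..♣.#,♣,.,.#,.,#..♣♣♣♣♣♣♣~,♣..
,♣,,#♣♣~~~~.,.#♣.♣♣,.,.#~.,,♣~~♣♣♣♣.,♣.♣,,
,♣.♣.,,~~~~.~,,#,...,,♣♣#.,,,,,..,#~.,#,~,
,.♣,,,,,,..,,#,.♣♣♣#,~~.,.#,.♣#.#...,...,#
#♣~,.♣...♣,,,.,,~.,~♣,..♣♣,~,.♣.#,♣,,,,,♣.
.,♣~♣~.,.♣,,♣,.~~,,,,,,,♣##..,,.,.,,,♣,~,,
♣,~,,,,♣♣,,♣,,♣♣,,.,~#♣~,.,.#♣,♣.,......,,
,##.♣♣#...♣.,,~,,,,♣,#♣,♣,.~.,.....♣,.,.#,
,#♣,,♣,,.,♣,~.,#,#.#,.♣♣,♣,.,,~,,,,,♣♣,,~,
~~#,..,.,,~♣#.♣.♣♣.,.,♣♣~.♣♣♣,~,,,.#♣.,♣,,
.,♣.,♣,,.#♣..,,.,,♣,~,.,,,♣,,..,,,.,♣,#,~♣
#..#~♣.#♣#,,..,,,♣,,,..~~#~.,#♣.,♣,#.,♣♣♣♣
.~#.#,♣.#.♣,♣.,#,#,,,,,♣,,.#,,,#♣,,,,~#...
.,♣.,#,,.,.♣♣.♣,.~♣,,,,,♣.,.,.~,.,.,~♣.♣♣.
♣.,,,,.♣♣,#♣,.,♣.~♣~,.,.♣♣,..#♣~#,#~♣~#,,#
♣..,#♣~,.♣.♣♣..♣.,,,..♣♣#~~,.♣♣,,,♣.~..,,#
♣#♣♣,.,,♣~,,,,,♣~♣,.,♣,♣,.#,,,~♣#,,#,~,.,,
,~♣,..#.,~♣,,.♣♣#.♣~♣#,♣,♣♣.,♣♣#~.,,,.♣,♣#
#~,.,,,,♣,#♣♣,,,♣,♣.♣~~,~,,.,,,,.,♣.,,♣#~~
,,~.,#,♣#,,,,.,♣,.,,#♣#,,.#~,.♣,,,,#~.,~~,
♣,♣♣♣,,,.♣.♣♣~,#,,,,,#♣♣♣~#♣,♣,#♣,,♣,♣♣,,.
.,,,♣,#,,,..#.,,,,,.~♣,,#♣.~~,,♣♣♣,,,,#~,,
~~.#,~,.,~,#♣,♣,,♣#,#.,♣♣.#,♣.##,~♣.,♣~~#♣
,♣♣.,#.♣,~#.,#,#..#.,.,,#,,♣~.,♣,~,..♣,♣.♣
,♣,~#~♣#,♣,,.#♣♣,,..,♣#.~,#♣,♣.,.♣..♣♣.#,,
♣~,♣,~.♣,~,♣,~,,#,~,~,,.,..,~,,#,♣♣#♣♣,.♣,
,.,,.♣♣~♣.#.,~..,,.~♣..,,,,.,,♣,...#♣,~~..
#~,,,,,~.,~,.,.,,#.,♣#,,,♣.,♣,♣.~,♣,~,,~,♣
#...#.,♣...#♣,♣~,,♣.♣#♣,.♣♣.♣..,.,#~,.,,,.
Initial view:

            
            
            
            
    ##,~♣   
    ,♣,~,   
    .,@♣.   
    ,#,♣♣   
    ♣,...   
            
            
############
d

            
            
            
            
   ##,~♣.   
   ,♣,~,.   
   .,.@..   
   ,#,♣♣#   
   ♣,...#   
            
            
############

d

            
            
            
            
  ##,~♣.,   
  ,♣,~,..   
  .,.♣@.♣   
  ,#,♣♣#♣   
  ♣,...#♣   
            
            
############

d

            
            
            
            
 ##,~♣.,♣   
 ,♣,~,..♣   
 .,.♣.@♣♣   
 ,#,♣♣#♣♣   
 ♣,...#♣,   
            
            
############

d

            
            
            
            
##,~♣.,♣~   
,♣,~,..♣,   
.,.♣..@♣.   
,#,♣♣#♣♣,   
♣,...#♣,~   
            
            
############

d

           #
           #
           #
           #
#,~♣.,♣~~  #
♣,~,..♣,♣  #
,.♣..♣@.#  #
#,♣♣#♣♣,.  #
,...#♣,~~  #
           #
           #
############

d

          ##
          ##
          ##
          ##
,~♣.,♣~~# ##
,~,..♣,♣. ##
.♣..♣♣@#, ##
,♣♣#♣♣,.♣ ##
...#♣,~~. ##
          ##
          ##
############

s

          ##
          ##
          ##
,~♣.,♣~~# ##
,~,..♣,♣. ##
.♣..♣♣.#, ##
,♣♣#♣♣@.♣ ##
...#♣,~~. ##
    ~,,~, ##
          ##
############
############

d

         ###
         ###
         ###
~♣.,♣~~# ###
~,..♣,♣.♣###
♣..♣♣.#,,###
♣♣#♣♣,@♣,###
..#♣,~~..###
   ~,,~,♣###
         ###
############
############

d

        ####
        ####
        ####
♣.,♣~~# ####
,..♣,♣.♣####
..♣♣.#,,####
♣#♣♣,.@,####
.#♣,~~..####
  ~,,~,♣####
        ####
############
############

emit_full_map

##,~♣.,♣~~# 
,♣,~,..♣,♣.♣
.,.♣..♣♣.#,,
,#,♣♣#♣♣,.@,
♣,...#♣,~~..
      ~,,~,♣

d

       #####
       #####
       #####
.,♣~~# #####
..♣,♣.♣#####
.♣♣.#,,#####
#♣♣,.♣@#####
#♣,~~..#####
 ~,,~,♣#####
       #####
############
############

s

       #####
       #####
.,♣~~# #####
..♣,♣.♣#####
.♣♣.#,,#####
#♣♣,.♣,#####
#♣,~~.@#####
 ~,,~,♣#####
    ,,.#####
############
############
############

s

       #####
.,♣~~# #####
..♣,♣.♣#####
.♣♣.#,,#####
#♣♣,.♣,#####
#♣,~~..#####
 ~,,~,@#####
    ,,.#####
############
############
############
############

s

.,♣~~# #####
..♣,♣.♣#####
.♣♣.#,,#####
#♣♣,.♣,#####
#♣,~~..#####
 ~,,~,♣#####
    ,,@#####
############
############
############
############
############

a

♣.,♣~~# ####
,..♣,♣.♣####
..♣♣.#,,####
♣#♣♣,.♣,####
.#♣,~~..####
  ~,,~,♣####
    ,,@.####
############
############
############
############
############

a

~♣.,♣~~# ###
~,..♣,♣.♣###
♣..♣♣.#,,###
♣♣#♣♣,.♣,###
..#♣,~~..###
   ~,,~,♣###
    .,@,.###
############
############
############
############
############

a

,~♣.,♣~~# ##
,~,..♣,♣.♣##
.♣..♣♣.#,,##
,♣♣#♣♣,.♣,##
...#♣,~~..##
    ~,,~,♣##
    ,.@,,.##
############
############
############
############
############

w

          ##
,~♣.,♣~~# ##
,~,..♣,♣.♣##
.♣..♣♣.#,,##
,♣♣#♣♣,.♣,##
...#♣,~~..##
    ~,@~,♣##
    ,.,,,.##
############
############
############
############

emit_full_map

##,~♣.,♣~~# 
,♣,~,..♣,♣.♣
.,.♣..♣♣.#,,
,#,♣♣#♣♣,.♣,
♣,...#♣,~~..
      ~,@~,♣
      ,.,,,.

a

           #
#,~♣.,♣~~# #
♣,~,..♣,♣.♣#
,.♣..♣♣.#,,#
#,♣♣#♣♣,.♣,#
,...#♣,~~..#
    ,~@,~,♣#
    ~,.,,,.#
############
############
############
############

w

           #
           #
#,~♣.,♣~~# #
♣,~,..♣,♣.♣#
,.♣..♣♣.#,,#
#,♣♣#♣♣,.♣,#
,...#♣@~~..#
    ,~,,~,♣#
    ~,.,,,.#
############
############
############

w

           #
           #
           #
#,~♣.,♣~~# #
♣,~,..♣,♣.♣#
,.♣..♣♣.#,,#
#,♣♣#♣@,.♣,#
,...#♣,~~..#
    ,~,,~,♣#
    ~,.,,,.#
############
############

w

           #
           #
           #
           #
#,~♣.,♣~~# #
♣,~,..♣,♣.♣#
,.♣..♣@.#,,#
#,♣♣#♣♣,.♣,#
,...#♣,~~..#
    ,~,,~,♣#
    ~,.,,,.#
############

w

           #
           #
           #
           #
    ,,,#~  #
#,~♣.,♣~~# #
♣,~,..@,♣.♣#
,.♣..♣♣.#,,#
#,♣♣#♣♣,.♣,#
,...#♣,~~..#
    ,~,,~,♣#
    ~,.,,,.#

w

           #
           #
           #
           #
    ♣,♣♣,  #
    ,,,#~  #
#,~♣.,@~~# #
♣,~,..♣,♣.♣#
,.♣..♣♣.#,,#
#,♣♣#♣♣,.♣,#
,...#♣,~~..#
    ,~,,~,♣#

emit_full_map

     ♣,♣♣,  
     ,,,#~  
##,~♣.,@~~# 
,♣,~,..♣,♣.♣
.,.♣..♣♣.#,,
,#,♣♣#♣♣,.♣,
♣,...#♣,~~..
     ,~,,~,♣
     ~,.,,,.


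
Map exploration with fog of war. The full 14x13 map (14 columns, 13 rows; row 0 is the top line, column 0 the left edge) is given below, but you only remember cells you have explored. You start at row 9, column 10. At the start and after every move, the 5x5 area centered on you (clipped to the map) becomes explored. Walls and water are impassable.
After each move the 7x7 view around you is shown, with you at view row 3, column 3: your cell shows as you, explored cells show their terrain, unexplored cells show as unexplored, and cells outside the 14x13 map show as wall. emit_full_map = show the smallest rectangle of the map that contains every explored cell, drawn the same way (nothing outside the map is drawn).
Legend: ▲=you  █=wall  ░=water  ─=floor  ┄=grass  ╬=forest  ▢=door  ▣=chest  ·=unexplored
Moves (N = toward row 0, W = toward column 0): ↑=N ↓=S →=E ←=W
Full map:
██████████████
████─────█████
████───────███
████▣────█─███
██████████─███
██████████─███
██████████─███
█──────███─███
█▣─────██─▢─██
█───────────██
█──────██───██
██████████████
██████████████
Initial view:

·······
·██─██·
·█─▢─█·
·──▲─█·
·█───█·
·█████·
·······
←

·······
·███─██
·██─▢─█
·──▲──█
·██───█
·██████
·······

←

·······
·─███─█
·─██─▢─
·──▲───
·─██───
·██████
·······

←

·······
·──███─
·──██─▢
·──▲───
·──██──
·██████
·······

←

·······
·───███
·───██─
·──▲───
·───██─
·██████
·······

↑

·······
·█████·
·───███
·──▲██─
·──────
·───██─
·██████

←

·······
·██████
·────██
·──▲─██
·──────
·────██
··█████

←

·······
·██████
·─────█
·──▲──█
·──────
·─────█
···████

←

·······
·██████
·──────
·▣─▲───
·──────
·──────
····███

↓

·██████
·──────
·▣─────
·──▲───
·──────
·██████
·······

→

███████
──────█
▣─────█
───▲───
──────█
███████
·······

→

███████
─────██
─────██
───▲───
─────██
███████
·······

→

██████·
────███
────██─
───▲───
────██─
███████
·······

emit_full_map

████████····
──────███─██
▣─────██─▢─█
─────▲─────█
──────██───█
████████████

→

█████··
───███─
───██─▢
───▲───
───██──
███████
·······

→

████···
──███─█
──██─▢─
───▲───
──██───
███████
·······

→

███····
─███─██
─██─▢─█
───▲──█
─██───█
███████
·······

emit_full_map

████████····
──────███─██
▣─────██─▢─█
────────▲──█
──────██───█
████████████


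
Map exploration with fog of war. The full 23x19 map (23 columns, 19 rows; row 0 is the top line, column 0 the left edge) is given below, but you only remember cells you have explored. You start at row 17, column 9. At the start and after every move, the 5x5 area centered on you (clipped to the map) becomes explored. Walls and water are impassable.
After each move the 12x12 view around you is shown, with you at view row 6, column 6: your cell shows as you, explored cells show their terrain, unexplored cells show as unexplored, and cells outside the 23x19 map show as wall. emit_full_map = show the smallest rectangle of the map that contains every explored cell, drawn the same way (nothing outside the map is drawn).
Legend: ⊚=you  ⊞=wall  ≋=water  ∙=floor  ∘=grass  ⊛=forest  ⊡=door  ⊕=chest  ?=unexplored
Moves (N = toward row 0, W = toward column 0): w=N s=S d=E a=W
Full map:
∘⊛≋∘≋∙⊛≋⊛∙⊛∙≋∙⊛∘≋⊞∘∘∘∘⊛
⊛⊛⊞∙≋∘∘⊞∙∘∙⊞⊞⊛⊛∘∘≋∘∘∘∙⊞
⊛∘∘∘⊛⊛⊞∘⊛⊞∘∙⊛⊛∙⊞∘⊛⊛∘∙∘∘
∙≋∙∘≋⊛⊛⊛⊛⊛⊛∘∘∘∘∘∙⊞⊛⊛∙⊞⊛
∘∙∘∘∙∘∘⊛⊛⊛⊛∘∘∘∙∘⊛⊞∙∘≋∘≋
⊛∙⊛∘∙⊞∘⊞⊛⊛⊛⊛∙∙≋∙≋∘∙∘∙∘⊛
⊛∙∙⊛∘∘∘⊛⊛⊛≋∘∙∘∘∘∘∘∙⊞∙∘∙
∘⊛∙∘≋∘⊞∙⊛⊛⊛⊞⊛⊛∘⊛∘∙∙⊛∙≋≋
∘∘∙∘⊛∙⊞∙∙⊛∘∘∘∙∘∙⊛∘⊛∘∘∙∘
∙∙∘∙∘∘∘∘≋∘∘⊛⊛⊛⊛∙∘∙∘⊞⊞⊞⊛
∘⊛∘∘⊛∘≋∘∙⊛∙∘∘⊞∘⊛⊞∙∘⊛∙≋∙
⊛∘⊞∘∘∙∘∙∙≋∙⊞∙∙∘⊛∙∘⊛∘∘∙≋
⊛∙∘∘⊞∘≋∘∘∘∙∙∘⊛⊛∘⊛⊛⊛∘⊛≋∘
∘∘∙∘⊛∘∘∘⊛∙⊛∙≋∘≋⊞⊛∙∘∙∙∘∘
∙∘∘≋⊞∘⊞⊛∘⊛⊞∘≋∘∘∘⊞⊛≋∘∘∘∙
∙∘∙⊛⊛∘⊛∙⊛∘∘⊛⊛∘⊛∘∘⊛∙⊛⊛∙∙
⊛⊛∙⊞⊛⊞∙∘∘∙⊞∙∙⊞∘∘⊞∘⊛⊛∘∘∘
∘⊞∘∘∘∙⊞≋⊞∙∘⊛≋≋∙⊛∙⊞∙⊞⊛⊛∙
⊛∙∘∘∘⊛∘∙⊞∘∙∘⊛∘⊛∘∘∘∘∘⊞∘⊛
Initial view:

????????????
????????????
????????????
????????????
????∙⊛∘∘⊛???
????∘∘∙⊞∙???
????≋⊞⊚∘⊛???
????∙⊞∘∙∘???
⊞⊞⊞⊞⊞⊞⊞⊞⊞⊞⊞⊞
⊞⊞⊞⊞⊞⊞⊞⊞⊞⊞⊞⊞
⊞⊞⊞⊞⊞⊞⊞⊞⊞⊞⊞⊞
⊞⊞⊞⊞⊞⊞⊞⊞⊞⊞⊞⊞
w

????????????
????????????
????????????
????????????
????⊛∘⊛⊞∘???
????∙⊛∘∘⊛???
????∘∘⊚⊞∙???
????≋⊞∙∘⊛???
????∙⊞∘∙∘???
⊞⊞⊞⊞⊞⊞⊞⊞⊞⊞⊞⊞
⊞⊞⊞⊞⊞⊞⊞⊞⊞⊞⊞⊞
⊞⊞⊞⊞⊞⊞⊞⊞⊞⊞⊞⊞

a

????????????
????????????
????????????
????????????
????⊞⊛∘⊛⊞∘??
????⊛∙⊛∘∘⊛??
????∙∘⊚∙⊞∙??
????⊞≋⊞∙∘⊛??
????∘∙⊞∘∙∘??
⊞⊞⊞⊞⊞⊞⊞⊞⊞⊞⊞⊞
⊞⊞⊞⊞⊞⊞⊞⊞⊞⊞⊞⊞
⊞⊞⊞⊞⊞⊞⊞⊞⊞⊞⊞⊞

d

????????????
????????????
????????????
????????????
???⊞⊛∘⊛⊞∘???
???⊛∙⊛∘∘⊛???
???∙∘∘⊚⊞∙???
???⊞≋⊞∙∘⊛???
???∘∙⊞∘∙∘???
⊞⊞⊞⊞⊞⊞⊞⊞⊞⊞⊞⊞
⊞⊞⊞⊞⊞⊞⊞⊞⊞⊞⊞⊞
⊞⊞⊞⊞⊞⊞⊞⊞⊞⊞⊞⊞

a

????????????
????????????
????????????
????????????
????⊞⊛∘⊛⊞∘??
????⊛∙⊛∘∘⊛??
????∙∘⊚∙⊞∙??
????⊞≋⊞∙∘⊛??
????∘∙⊞∘∙∘??
⊞⊞⊞⊞⊞⊞⊞⊞⊞⊞⊞⊞
⊞⊞⊞⊞⊞⊞⊞⊞⊞⊞⊞⊞
⊞⊞⊞⊞⊞⊞⊞⊞⊞⊞⊞⊞

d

????????????
????????????
????????????
????????????
???⊞⊛∘⊛⊞∘???
???⊛∙⊛∘∘⊛???
???∙∘∘⊚⊞∙???
???⊞≋⊞∙∘⊛???
???∘∙⊞∘∙∘???
⊞⊞⊞⊞⊞⊞⊞⊞⊞⊞⊞⊞
⊞⊞⊞⊞⊞⊞⊞⊞⊞⊞⊞⊞
⊞⊞⊞⊞⊞⊞⊞⊞⊞⊞⊞⊞

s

????????????
????????????
????????????
???⊞⊛∘⊛⊞∘???
???⊛∙⊛∘∘⊛???
???∙∘∘∙⊞∙???
???⊞≋⊞⊚∘⊛???
???∘∙⊞∘∙∘???
⊞⊞⊞⊞⊞⊞⊞⊞⊞⊞⊞⊞
⊞⊞⊞⊞⊞⊞⊞⊞⊞⊞⊞⊞
⊞⊞⊞⊞⊞⊞⊞⊞⊞⊞⊞⊞
⊞⊞⊞⊞⊞⊞⊞⊞⊞⊞⊞⊞

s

????????????
????????????
???⊞⊛∘⊛⊞∘???
???⊛∙⊛∘∘⊛???
???∙∘∘∙⊞∙???
???⊞≋⊞∙∘⊛???
???∘∙⊞⊚∙∘???
⊞⊞⊞⊞⊞⊞⊞⊞⊞⊞⊞⊞
⊞⊞⊞⊞⊞⊞⊞⊞⊞⊞⊞⊞
⊞⊞⊞⊞⊞⊞⊞⊞⊞⊞⊞⊞
⊞⊞⊞⊞⊞⊞⊞⊞⊞⊞⊞⊞
⊞⊞⊞⊞⊞⊞⊞⊞⊞⊞⊞⊞

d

????????????
????????????
??⊞⊛∘⊛⊞∘????
??⊛∙⊛∘∘⊛????
??∙∘∘∙⊞∙∙???
??⊞≋⊞∙∘⊛≋???
??∘∙⊞∘⊚∘⊛???
⊞⊞⊞⊞⊞⊞⊞⊞⊞⊞⊞⊞
⊞⊞⊞⊞⊞⊞⊞⊞⊞⊞⊞⊞
⊞⊞⊞⊞⊞⊞⊞⊞⊞⊞⊞⊞
⊞⊞⊞⊞⊞⊞⊞⊞⊞⊞⊞⊞
⊞⊞⊞⊞⊞⊞⊞⊞⊞⊞⊞⊞

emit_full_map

⊞⊛∘⊛⊞∘?
⊛∙⊛∘∘⊛?
∙∘∘∙⊞∙∙
⊞≋⊞∙∘⊛≋
∘∙⊞∘⊚∘⊛

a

????????????
????????????
???⊞⊛∘⊛⊞∘???
???⊛∙⊛∘∘⊛???
???∙∘∘∙⊞∙∙??
???⊞≋⊞∙∘⊛≋??
???∘∙⊞⊚∙∘⊛??
⊞⊞⊞⊞⊞⊞⊞⊞⊞⊞⊞⊞
⊞⊞⊞⊞⊞⊞⊞⊞⊞⊞⊞⊞
⊞⊞⊞⊞⊞⊞⊞⊞⊞⊞⊞⊞
⊞⊞⊞⊞⊞⊞⊞⊞⊞⊞⊞⊞
⊞⊞⊞⊞⊞⊞⊞⊞⊞⊞⊞⊞

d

????????????
????????????
??⊞⊛∘⊛⊞∘????
??⊛∙⊛∘∘⊛????
??∙∘∘∙⊞∙∙???
??⊞≋⊞∙∘⊛≋???
??∘∙⊞∘⊚∘⊛???
⊞⊞⊞⊞⊞⊞⊞⊞⊞⊞⊞⊞
⊞⊞⊞⊞⊞⊞⊞⊞⊞⊞⊞⊞
⊞⊞⊞⊞⊞⊞⊞⊞⊞⊞⊞⊞
⊞⊞⊞⊞⊞⊞⊞⊞⊞⊞⊞⊞
⊞⊞⊞⊞⊞⊞⊞⊞⊞⊞⊞⊞

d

????????????
????????????
?⊞⊛∘⊛⊞∘?????
?⊛∙⊛∘∘⊛?????
?∙∘∘∙⊞∙∙⊞???
?⊞≋⊞∙∘⊛≋≋???
?∘∙⊞∘∙⊚⊛∘???
⊞⊞⊞⊞⊞⊞⊞⊞⊞⊞⊞⊞
⊞⊞⊞⊞⊞⊞⊞⊞⊞⊞⊞⊞
⊞⊞⊞⊞⊞⊞⊞⊞⊞⊞⊞⊞
⊞⊞⊞⊞⊞⊞⊞⊞⊞⊞⊞⊞
⊞⊞⊞⊞⊞⊞⊞⊞⊞⊞⊞⊞

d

????????????
????????????
⊞⊛∘⊛⊞∘??????
⊛∙⊛∘∘⊛??????
∙∘∘∙⊞∙∙⊞∘???
⊞≋⊞∙∘⊛≋≋∙???
∘∙⊞∘∙∘⊚∘⊛???
⊞⊞⊞⊞⊞⊞⊞⊞⊞⊞⊞⊞
⊞⊞⊞⊞⊞⊞⊞⊞⊞⊞⊞⊞
⊞⊞⊞⊞⊞⊞⊞⊞⊞⊞⊞⊞
⊞⊞⊞⊞⊞⊞⊞⊞⊞⊞⊞⊞
⊞⊞⊞⊞⊞⊞⊞⊞⊞⊞⊞⊞

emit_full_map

⊞⊛∘⊛⊞∘???
⊛∙⊛∘∘⊛???
∙∘∘∙⊞∙∙⊞∘
⊞≋⊞∙∘⊛≋≋∙
∘∙⊞∘∙∘⊚∘⊛

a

????????????
????????????
?⊞⊛∘⊛⊞∘?????
?⊛∙⊛∘∘⊛?????
?∙∘∘∙⊞∙∙⊞∘??
?⊞≋⊞∙∘⊛≋≋∙??
?∘∙⊞∘∙⊚⊛∘⊛??
⊞⊞⊞⊞⊞⊞⊞⊞⊞⊞⊞⊞
⊞⊞⊞⊞⊞⊞⊞⊞⊞⊞⊞⊞
⊞⊞⊞⊞⊞⊞⊞⊞⊞⊞⊞⊞
⊞⊞⊞⊞⊞⊞⊞⊞⊞⊞⊞⊞
⊞⊞⊞⊞⊞⊞⊞⊞⊞⊞⊞⊞

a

????????????
????????????
??⊞⊛∘⊛⊞∘????
??⊛∙⊛∘∘⊛????
??∙∘∘∙⊞∙∙⊞∘?
??⊞≋⊞∙∘⊛≋≋∙?
??∘∙⊞∘⊚∘⊛∘⊛?
⊞⊞⊞⊞⊞⊞⊞⊞⊞⊞⊞⊞
⊞⊞⊞⊞⊞⊞⊞⊞⊞⊞⊞⊞
⊞⊞⊞⊞⊞⊞⊞⊞⊞⊞⊞⊞
⊞⊞⊞⊞⊞⊞⊞⊞⊞⊞⊞⊞
⊞⊞⊞⊞⊞⊞⊞⊞⊞⊞⊞⊞

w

????????????
????????????
????????????
??⊞⊛∘⊛⊞∘????
??⊛∙⊛∘∘⊛⊛???
??∙∘∘∙⊞∙∙⊞∘?
??⊞≋⊞∙⊚⊛≋≋∙?
??∘∙⊞∘∙∘⊛∘⊛?
⊞⊞⊞⊞⊞⊞⊞⊞⊞⊞⊞⊞
⊞⊞⊞⊞⊞⊞⊞⊞⊞⊞⊞⊞
⊞⊞⊞⊞⊞⊞⊞⊞⊞⊞⊞⊞
⊞⊞⊞⊞⊞⊞⊞⊞⊞⊞⊞⊞

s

????????????
????????????
??⊞⊛∘⊛⊞∘????
??⊛∙⊛∘∘⊛⊛???
??∙∘∘∙⊞∙∙⊞∘?
??⊞≋⊞∙∘⊛≋≋∙?
??∘∙⊞∘⊚∘⊛∘⊛?
⊞⊞⊞⊞⊞⊞⊞⊞⊞⊞⊞⊞
⊞⊞⊞⊞⊞⊞⊞⊞⊞⊞⊞⊞
⊞⊞⊞⊞⊞⊞⊞⊞⊞⊞⊞⊞
⊞⊞⊞⊞⊞⊞⊞⊞⊞⊞⊞⊞
⊞⊞⊞⊞⊞⊞⊞⊞⊞⊞⊞⊞

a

????????????
????????????
???⊞⊛∘⊛⊞∘???
???⊛∙⊛∘∘⊛⊛??
???∙∘∘∙⊞∙∙⊞∘
???⊞≋⊞∙∘⊛≋≋∙
???∘∙⊞⊚∙∘⊛∘⊛
⊞⊞⊞⊞⊞⊞⊞⊞⊞⊞⊞⊞
⊞⊞⊞⊞⊞⊞⊞⊞⊞⊞⊞⊞
⊞⊞⊞⊞⊞⊞⊞⊞⊞⊞⊞⊞
⊞⊞⊞⊞⊞⊞⊞⊞⊞⊞⊞⊞
⊞⊞⊞⊞⊞⊞⊞⊞⊞⊞⊞⊞

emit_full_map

⊞⊛∘⊛⊞∘???
⊛∙⊛∘∘⊛⊛??
∙∘∘∙⊞∙∙⊞∘
⊞≋⊞∙∘⊛≋≋∙
∘∙⊞⊚∙∘⊛∘⊛

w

????????????
????????????
????????????
???⊞⊛∘⊛⊞∘???
???⊛∙⊛∘∘⊛⊛??
???∙∘∘∙⊞∙∙⊞∘
???⊞≋⊞⊚∘⊛≋≋∙
???∘∙⊞∘∙∘⊛∘⊛
⊞⊞⊞⊞⊞⊞⊞⊞⊞⊞⊞⊞
⊞⊞⊞⊞⊞⊞⊞⊞⊞⊞⊞⊞
⊞⊞⊞⊞⊞⊞⊞⊞⊞⊞⊞⊞
⊞⊞⊞⊞⊞⊞⊞⊞⊞⊞⊞⊞

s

????????????
????????????
???⊞⊛∘⊛⊞∘???
???⊛∙⊛∘∘⊛⊛??
???∙∘∘∙⊞∙∙⊞∘
???⊞≋⊞∙∘⊛≋≋∙
???∘∙⊞⊚∙∘⊛∘⊛
⊞⊞⊞⊞⊞⊞⊞⊞⊞⊞⊞⊞
⊞⊞⊞⊞⊞⊞⊞⊞⊞⊞⊞⊞
⊞⊞⊞⊞⊞⊞⊞⊞⊞⊞⊞⊞
⊞⊞⊞⊞⊞⊞⊞⊞⊞⊞⊞⊞
⊞⊞⊞⊞⊞⊞⊞⊞⊞⊞⊞⊞

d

????????????
????????????
??⊞⊛∘⊛⊞∘????
??⊛∙⊛∘∘⊛⊛???
??∙∘∘∙⊞∙∙⊞∘?
??⊞≋⊞∙∘⊛≋≋∙?
??∘∙⊞∘⊚∘⊛∘⊛?
⊞⊞⊞⊞⊞⊞⊞⊞⊞⊞⊞⊞
⊞⊞⊞⊞⊞⊞⊞⊞⊞⊞⊞⊞
⊞⊞⊞⊞⊞⊞⊞⊞⊞⊞⊞⊞
⊞⊞⊞⊞⊞⊞⊞⊞⊞⊞⊞⊞
⊞⊞⊞⊞⊞⊞⊞⊞⊞⊞⊞⊞


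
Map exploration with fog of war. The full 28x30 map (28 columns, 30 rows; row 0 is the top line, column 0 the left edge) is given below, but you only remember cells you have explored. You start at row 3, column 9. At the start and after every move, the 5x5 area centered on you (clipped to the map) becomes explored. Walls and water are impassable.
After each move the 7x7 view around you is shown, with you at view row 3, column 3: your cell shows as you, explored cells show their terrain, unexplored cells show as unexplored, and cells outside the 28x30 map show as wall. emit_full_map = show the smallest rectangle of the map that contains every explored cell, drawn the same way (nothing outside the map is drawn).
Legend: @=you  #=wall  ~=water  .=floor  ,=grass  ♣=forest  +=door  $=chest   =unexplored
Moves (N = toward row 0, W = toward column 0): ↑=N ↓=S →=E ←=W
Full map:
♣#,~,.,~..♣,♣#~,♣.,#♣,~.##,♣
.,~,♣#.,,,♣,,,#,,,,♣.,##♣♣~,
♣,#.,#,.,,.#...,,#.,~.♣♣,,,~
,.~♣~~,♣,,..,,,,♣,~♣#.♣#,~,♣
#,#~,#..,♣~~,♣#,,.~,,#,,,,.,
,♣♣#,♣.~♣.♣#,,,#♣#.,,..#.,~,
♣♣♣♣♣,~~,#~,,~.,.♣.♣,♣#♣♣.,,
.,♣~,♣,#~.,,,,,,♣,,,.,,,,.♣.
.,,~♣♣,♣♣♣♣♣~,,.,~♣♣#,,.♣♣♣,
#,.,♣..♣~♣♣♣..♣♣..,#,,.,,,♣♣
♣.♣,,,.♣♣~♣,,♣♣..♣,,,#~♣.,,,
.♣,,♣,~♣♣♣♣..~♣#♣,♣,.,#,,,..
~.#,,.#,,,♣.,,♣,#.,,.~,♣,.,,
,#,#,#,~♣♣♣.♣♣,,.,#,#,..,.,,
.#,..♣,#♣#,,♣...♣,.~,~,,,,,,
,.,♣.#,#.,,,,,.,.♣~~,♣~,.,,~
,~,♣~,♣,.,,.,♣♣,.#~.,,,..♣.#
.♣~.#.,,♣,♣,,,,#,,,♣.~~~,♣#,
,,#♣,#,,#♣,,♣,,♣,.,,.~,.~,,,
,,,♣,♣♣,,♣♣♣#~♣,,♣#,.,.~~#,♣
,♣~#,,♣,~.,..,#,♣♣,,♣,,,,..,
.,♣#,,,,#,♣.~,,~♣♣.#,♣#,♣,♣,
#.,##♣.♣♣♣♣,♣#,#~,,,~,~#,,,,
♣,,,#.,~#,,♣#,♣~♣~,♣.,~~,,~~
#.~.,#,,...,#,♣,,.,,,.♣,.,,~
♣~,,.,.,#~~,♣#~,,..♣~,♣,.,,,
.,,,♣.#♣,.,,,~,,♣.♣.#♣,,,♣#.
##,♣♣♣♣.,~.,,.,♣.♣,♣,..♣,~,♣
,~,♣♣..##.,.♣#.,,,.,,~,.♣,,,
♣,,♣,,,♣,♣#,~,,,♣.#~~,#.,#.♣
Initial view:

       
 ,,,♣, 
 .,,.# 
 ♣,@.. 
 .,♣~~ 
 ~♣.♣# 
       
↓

 ,,,♣, 
 .,,.# 
 ♣,,.. 
 .,@~~ 
 ~♣.♣# 
 ~,#~, 
       

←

  ,,,♣,
 ,.,,.#
 ,♣,,..
 ..@♣~~
 .~♣.♣#
 ~~,#~,
       

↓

 ,.,,.#
 ,♣,,..
 ..,♣~~
 .~@.♣#
 ~~,#~,
 ,#~., 
       

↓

 ,♣,,..
 ..,♣~~
 .~♣.♣#
 ~~@#~,
 ,#~., 
 ,♣♣♣♣ 
       

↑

 ,.,,.#
 ,♣,,..
 ..,♣~~
 .~@.♣#
 ~~,#~,
 ,#~., 
 ,♣♣♣♣ 

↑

  ,,,♣,
 ,.,,.#
 ,♣,,..
 ..@♣~~
 .~♣.♣#
 ~~,#~,
 ,#~., 

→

 ,,,♣, 
,.,,.# 
,♣,,.. 
..,@~~ 
.~♣.♣# 
~~,#~, 
,#~.,  

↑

       
 ,,,♣, 
,.,,.# 
,♣,@.. 
..,♣~~ 
.~♣.♣# 
~~,#~, 

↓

 ,,,♣, 
,.,,.# 
,♣,,.. 
..,@~~ 
.~♣.♣# 
~~,#~, 
,#~.,  

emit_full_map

 ,,,♣,
,.,,.#
,♣,,..
..,@~~
.~♣.♣#
~~,#~,
,#~., 
,♣♣♣♣ 

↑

       
 ,,,♣, 
,.,,.# 
,♣,@.. 
..,♣~~ 
.~♣.♣# 
~~,#~, 

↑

#######
 ~..♣, 
 ,,,♣, 
,.,@.# 
,♣,,.. 
..,♣~~ 
.~♣.♣# 

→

#######
~..♣,♣ 
,,,♣,, 
.,,@#. 
♣,,.., 
.,♣~~, 
~♣.♣#  

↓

~..♣,♣ 
,,,♣,, 
.,,.#. 
♣,,@., 
.,♣~~, 
~♣.♣#, 
~,#~,  

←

 ~..♣,♣
 ,,,♣,,
,.,,.#.
,♣,@..,
..,♣~~,
.~♣.♣#,
~~,#~, 

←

  ~..♣,
 .,,,♣,
 ,.,,.#
 ,♣@,..
 ..,♣~~
 .~♣.♣#
 ~~,#~,

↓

 .,,,♣,
 ,.,,.#
 ,♣,,..
 ..@♣~~
 .~♣.♣#
 ~~,#~,
 ,#~., 

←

  .,,,♣
 #,.,,.
 ~,♣,,.
 #.@,♣~
 ♣.~♣.♣
 ,~~,#~
  ,#~.,

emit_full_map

  ~..♣,♣
 .,,,♣,,
#,.,,.#.
~,♣,,..,
#.@,♣~~,
♣.~♣.♣#,
,~~,#~, 
 ,#~.,  
 ,♣♣♣♣  

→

 .,,,♣,
#,.,,.#
~,♣,,..
#..@♣~~
♣.~♣.♣#
,~~,#~,
 ,#~., 

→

.,,,♣,,
,.,,.#.
,♣,,..,
..,@~~,
.~♣.♣#,
~~,#~, 
,#~.,  

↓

,.,,.#.
,♣,,..,
..,♣~~,
.~♣@♣#,
~~,#~, 
,#~.,, 
,♣♣♣♣  

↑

.,,,♣,,
,.,,.#.
,♣,,..,
..,@~~,
.~♣.♣#,
~~,#~, 
,#~.,, 

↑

 ~..♣,♣
.,,,♣,,
,.,,.#.
,♣,@..,
..,♣~~,
.~♣.♣#,
~~,#~, 

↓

.,,,♣,,
,.,,.#.
,♣,,..,
..,@~~,
.~♣.♣#,
~~,#~, 
,#~.,, 

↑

 ~..♣,♣
.,,,♣,,
,.,,.#.
,♣,@..,
..,♣~~,
.~♣.♣#,
~~,#~, 

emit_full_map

  ~..♣,♣
 .,,,♣,,
#,.,,.#.
~,♣,@..,
#..,♣~~,
♣.~♣.♣#,
,~~,#~, 
 ,#~.,, 
 ,♣♣♣♣  

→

~..♣,♣ 
,,,♣,, 
.,,.#. 
♣,,@., 
.,♣~~, 
~♣.♣#, 
~,#~,  

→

..♣,♣  
,,♣,,, 
,,.#.. 
,,.@,, 
,♣~~,♣ 
♣.♣#,, 
,#~,   

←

~..♣,♣ 
,,,♣,,,
.,,.#..
♣,,@.,,
.,♣~~,♣
~♣.♣#,,
~,#~,  

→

..♣,♣  
,,♣,,, 
,,.#.. 
,,.@,, 
,♣~~,♣ 
♣.♣#,, 
,#~,   

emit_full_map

  ~..♣,♣ 
 .,,,♣,,,
#,.,,.#..
~,♣,,.@,,
#..,♣~~,♣
♣.~♣.♣#,,
,~~,#~,  
 ,#~.,,  
 ,♣♣♣♣   

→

.♣,♣   
,♣,,,# 
,.#... 
,..@,, 
♣~~,♣# 
.♣#,,, 
#~,    

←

..♣,♣  
,,♣,,,#
,,.#...
,,.@,,,
,♣~~,♣#
♣.♣#,,,
,#~,   

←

~..♣,♣ 
,,,♣,,,
.,,.#..
♣,,@.,,
.,♣~~,♣
~♣.♣#,,
~,#~,  

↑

#######
~..♣,♣ 
,,,♣,,,
.,,@#..
♣,,..,,
.,♣~~,♣
~♣.♣#,,


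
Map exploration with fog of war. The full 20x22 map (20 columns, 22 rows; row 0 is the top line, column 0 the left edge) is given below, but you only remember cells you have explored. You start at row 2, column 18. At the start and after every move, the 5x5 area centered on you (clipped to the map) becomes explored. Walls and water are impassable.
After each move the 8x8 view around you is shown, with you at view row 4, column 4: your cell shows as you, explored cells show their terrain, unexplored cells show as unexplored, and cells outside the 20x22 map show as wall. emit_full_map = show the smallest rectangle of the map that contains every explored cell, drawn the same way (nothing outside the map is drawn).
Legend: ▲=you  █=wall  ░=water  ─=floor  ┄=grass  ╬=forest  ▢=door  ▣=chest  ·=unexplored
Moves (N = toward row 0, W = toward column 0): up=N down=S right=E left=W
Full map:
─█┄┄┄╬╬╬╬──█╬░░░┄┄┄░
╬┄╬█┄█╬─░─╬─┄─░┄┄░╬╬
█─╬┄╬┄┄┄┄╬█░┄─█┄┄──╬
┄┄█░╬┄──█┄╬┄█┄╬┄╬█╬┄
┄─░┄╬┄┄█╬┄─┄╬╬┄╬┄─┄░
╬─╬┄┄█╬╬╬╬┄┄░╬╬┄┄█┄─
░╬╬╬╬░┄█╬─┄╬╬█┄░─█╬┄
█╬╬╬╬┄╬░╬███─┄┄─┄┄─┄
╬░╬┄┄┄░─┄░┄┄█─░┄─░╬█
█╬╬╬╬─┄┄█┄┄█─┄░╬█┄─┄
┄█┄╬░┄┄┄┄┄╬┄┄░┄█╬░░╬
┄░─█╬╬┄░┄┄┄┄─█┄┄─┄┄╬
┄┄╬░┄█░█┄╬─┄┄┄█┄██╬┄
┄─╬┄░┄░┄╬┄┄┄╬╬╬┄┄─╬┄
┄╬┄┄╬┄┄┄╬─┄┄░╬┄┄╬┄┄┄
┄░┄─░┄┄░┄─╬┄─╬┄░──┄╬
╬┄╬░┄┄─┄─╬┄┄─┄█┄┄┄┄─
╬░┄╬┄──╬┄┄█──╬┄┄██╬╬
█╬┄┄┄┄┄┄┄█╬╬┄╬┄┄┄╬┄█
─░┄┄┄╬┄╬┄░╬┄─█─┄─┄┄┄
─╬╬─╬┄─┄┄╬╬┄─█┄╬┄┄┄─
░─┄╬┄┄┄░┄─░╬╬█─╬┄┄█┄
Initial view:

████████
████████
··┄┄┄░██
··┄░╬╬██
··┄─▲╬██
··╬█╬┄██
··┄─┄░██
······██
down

████████
··┄┄┄░██
··┄░╬╬██
··┄──╬██
··╬█▲┄██
··┄─┄░██
··┄█┄─██
······██

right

████████
·┄┄┄░███
·┄░╬╬███
·┄──╬███
·╬█╬▲███
·┄─┄░███
·┄█┄─███
·····███

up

████████
████████
·┄┄┄░███
·┄░╬╬███
·┄──▲███
·╬█╬┄███
·┄─┄░███
·┄█┄─███

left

████████
████████
··┄┄┄░██
··┄░╬╬██
··┄─▲╬██
··╬█╬┄██
··┄─┄░██
··┄█┄─██

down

████████
··┄┄┄░██
··┄░╬╬██
··┄──╬██
··╬█▲┄██
··┄─┄░██
··┄█┄─██
······██

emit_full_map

┄┄┄░
┄░╬╬
┄──╬
╬█▲┄
┄─┄░
┄█┄─

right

████████
·┄┄┄░███
·┄░╬╬███
·┄──╬███
·╬█╬▲███
·┄─┄░███
·┄█┄─███
·····███

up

████████
████████
·┄┄┄░███
·┄░╬╬███
·┄──▲███
·╬█╬┄███
·┄─┄░███
·┄█┄─███


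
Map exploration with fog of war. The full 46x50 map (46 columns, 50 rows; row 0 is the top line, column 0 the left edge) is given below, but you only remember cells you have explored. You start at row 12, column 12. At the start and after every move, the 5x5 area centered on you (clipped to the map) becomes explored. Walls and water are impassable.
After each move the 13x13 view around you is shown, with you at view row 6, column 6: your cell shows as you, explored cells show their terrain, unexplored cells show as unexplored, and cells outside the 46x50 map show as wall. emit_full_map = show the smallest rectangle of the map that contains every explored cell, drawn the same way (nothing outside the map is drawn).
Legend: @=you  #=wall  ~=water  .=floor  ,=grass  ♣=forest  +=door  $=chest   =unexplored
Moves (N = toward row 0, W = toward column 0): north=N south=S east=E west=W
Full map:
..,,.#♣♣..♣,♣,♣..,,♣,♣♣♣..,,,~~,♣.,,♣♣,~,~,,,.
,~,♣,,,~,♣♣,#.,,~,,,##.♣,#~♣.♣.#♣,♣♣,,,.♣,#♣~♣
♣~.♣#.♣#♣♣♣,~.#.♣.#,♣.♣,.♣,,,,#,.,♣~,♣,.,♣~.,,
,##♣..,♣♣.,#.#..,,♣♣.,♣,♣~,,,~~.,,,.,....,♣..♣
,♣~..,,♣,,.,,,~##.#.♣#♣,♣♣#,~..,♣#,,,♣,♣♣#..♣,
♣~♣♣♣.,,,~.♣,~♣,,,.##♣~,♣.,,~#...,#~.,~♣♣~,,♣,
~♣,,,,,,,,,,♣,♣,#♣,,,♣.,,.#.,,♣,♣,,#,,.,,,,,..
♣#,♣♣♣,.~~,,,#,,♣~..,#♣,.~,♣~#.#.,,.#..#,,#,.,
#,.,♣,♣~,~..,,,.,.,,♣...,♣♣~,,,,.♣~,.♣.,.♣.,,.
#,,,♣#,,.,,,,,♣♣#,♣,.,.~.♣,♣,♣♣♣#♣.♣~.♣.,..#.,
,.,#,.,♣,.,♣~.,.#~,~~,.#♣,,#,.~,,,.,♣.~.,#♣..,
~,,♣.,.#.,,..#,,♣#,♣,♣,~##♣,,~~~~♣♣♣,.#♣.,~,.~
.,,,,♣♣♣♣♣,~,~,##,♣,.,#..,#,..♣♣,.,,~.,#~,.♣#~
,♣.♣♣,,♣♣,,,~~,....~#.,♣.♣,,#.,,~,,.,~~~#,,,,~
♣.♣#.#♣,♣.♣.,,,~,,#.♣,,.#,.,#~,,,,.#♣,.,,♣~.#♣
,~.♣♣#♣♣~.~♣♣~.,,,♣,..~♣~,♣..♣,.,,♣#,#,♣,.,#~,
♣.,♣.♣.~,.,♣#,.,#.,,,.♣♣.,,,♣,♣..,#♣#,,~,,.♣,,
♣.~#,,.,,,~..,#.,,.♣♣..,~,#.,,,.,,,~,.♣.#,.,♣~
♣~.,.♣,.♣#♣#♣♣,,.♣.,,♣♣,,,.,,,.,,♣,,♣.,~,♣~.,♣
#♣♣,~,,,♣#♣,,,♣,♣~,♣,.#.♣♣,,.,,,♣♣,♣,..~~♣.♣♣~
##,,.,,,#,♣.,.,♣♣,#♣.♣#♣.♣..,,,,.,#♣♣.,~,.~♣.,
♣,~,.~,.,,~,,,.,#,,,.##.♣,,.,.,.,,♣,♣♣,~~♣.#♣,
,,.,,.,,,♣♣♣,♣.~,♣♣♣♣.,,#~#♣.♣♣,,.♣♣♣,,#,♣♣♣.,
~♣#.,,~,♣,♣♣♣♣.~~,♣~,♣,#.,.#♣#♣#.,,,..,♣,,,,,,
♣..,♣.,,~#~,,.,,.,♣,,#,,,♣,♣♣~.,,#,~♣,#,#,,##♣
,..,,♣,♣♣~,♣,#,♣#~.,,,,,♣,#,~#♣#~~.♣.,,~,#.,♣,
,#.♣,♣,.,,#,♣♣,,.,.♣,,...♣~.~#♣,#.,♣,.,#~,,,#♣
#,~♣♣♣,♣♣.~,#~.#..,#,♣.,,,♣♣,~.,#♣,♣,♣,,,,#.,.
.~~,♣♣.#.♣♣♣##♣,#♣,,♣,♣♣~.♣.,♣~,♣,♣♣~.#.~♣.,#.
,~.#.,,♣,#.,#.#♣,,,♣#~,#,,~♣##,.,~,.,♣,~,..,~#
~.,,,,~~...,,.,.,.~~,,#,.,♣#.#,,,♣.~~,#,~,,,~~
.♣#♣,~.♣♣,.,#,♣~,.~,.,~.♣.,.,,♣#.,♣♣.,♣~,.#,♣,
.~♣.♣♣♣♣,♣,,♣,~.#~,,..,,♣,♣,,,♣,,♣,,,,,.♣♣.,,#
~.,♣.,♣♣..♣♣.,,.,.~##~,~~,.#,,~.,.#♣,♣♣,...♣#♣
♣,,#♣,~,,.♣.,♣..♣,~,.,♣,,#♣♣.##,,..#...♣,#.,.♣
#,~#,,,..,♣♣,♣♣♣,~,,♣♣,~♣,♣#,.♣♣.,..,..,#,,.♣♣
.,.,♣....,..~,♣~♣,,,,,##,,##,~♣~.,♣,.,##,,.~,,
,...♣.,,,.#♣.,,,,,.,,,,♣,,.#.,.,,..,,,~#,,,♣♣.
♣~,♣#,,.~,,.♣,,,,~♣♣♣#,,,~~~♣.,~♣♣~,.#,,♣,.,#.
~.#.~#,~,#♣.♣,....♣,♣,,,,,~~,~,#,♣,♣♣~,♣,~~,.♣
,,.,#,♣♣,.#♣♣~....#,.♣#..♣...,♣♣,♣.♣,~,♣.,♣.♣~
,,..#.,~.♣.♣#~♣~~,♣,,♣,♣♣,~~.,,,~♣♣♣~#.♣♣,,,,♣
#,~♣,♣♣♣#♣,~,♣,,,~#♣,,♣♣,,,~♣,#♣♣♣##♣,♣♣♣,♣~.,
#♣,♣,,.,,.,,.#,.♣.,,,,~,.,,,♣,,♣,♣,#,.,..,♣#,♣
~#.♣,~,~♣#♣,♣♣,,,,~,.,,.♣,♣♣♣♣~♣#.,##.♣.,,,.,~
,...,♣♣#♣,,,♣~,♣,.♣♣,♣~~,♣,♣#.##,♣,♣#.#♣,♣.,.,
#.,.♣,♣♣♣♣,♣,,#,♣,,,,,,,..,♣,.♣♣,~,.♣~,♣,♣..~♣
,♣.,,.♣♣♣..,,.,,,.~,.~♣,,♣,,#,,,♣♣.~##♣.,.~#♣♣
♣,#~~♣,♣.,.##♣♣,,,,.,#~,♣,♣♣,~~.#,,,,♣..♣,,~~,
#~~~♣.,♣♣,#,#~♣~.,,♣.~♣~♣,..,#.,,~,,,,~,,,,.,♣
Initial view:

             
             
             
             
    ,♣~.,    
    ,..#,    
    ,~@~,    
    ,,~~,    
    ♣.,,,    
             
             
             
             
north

             
             
             
             
    ,,,,♣    
    ,♣~.,    
    ,.@#,    
    ,~,~,    
    ,,~~,    
    ♣.,,,    
             
             
             

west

             
             
             
             
    ,,,,,♣   
    .,♣~.,   
    ,,@.#,   
    ♣,~,~,   
    ,,,~~,   
     ♣.,,,   
             
             
             

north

             
             
             
             
    ~..,,    
    ,,,,,♣   
    .,@~.,   
    ,,..#,   
    ♣,~,~,   
    ,,,~~,   
     ♣.,,,   
             
             

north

             
             
             
             
    ~,,,#    
    ~..,,    
    ,,@,,♣   
    .,♣~.,   
    ,,..#,   
    ♣,~,~,   
    ,,,~~,   
     ♣.,,,   
             

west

             
             
             
             
    ~~,,,#   
    ,~..,,   
    .,@,,,♣  
    ,.,♣~.,  
    .,,..#,  
     ♣,~,~,  
     ,,,~~,  
      ♣.,,,  
             

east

             
             
             
             
   ~~,,,#    
   ,~..,,    
   .,,@,,♣   
   ,.,♣~.,   
   .,,..#,   
    ♣,~,~,   
    ,,,~~,   
     ♣.,,,   
             

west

             
             
             
             
    ~~,,,#   
    ,~..,,   
    .,@,,,♣  
    ,.,♣~.,  
    .,,..#,  
     ♣,~,~,  
     ,,,~~,  
      ♣.,,,  
             

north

             
             
             
             
    ,,,,♣    
    ~~,,,#   
    ,~@.,,   
    .,,,,,♣  
    ,.,♣~.,  
    .,,..#,  
     ♣,~,~,  
     ,,,~~,  
      ♣.,,,  

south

             
             
             
    ,,,,♣    
    ~~,,,#   
    ,~..,,   
    .,@,,,♣  
    ,.,♣~.,  
    .,,..#,  
     ♣,~,~,  
     ,,,~~,  
      ♣.,,,  
             

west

             
             
             
     ,,,,♣   
    .~~,,,#  
    ~,~..,,  
    ,.@,,,,♣ 
    ♣,.,♣~., 
    #.,,..#, 
      ♣,~,~, 
      ,,,~~, 
       ♣.,,, 
             

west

             
             
             
      ,,,,♣  
    ,.~~,,,# 
    ♣~,~..,, 
    ,,@,,,,,♣
    ,♣,.,♣~.,
    .#.,,..#,
       ♣,~,~,
       ,,,~~,
        ♣.,,,
             

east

             
             
             
     ,,,,♣   
   ,.~~,,,#  
   ♣~,~..,,  
   ,,.@,,,,♣ 
   ,♣,.,♣~., 
   .#.,,..#, 
      ♣,~,~, 
      ,,,~~, 
       ♣.,,, 
             

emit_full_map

  ,,,,♣  
,.~~,,,# 
♣~,~..,, 
,,.@,,,,♣
,♣,.,♣~.,
.#.,,..#,
   ♣,~,~,
   ,,,~~,
    ♣.,,,

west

             
             
             
      ,,,,♣  
    ,.~~,,,# 
    ♣~,~..,, 
    ,,@,,,,,♣
    ,♣,.,♣~.,
    .#.,,..#,
       ♣,~,~,
       ,,,~~,
        ♣.,,,
             

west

             
             
             
       ,,,,♣ 
    ♣,.~~,,,#
    ,♣~,~..,,
    #,@.,,,,,
    .,♣,.,♣~.
    ,.#.,,..#
        ♣,~,~
        ,,,~~
         ♣.,,
             

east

             
             
             
      ,,,,♣  
   ♣,.~~,,,# 
   ,♣~,~..,, 
   #,,@,,,,,♣
   .,♣,.,♣~.,
   ,.#.,,..#,
       ♣,~,~,
       ,,,~~,
        ♣.,,,
             

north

             
             
             
             
    ,,,,,,♣  
   ♣,.~~,,,# 
   ,♣~@~..,, 
   #,,.,,,,,♣
   .,♣,.,♣~.,
   ,.#.,,..#,
       ♣,~,~,
       ,,,~~,
        ♣.,,,

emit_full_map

 ,,,,,,♣  
♣,.~~,,,# 
,♣~@~..,, 
#,,.,,,,,♣
.,♣,.,♣~.,
,.#.,,..#,
    ♣,~,~,
    ,,,~~,
     ♣.,,,
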